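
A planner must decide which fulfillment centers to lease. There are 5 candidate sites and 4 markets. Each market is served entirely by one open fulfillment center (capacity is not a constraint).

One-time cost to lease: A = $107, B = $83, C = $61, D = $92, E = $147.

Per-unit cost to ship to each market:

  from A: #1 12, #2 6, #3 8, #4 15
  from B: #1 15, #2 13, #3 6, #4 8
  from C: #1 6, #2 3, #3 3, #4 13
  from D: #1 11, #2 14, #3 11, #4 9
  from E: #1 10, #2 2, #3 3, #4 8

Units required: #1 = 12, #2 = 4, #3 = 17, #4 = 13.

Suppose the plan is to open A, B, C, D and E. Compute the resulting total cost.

Total cost: 725

Each market is assigned to its cheapest site among the open ones.
{A, B, C, D, E}: #1→C 6·12=72, #2→E 2·4=8, #3→C 3·17=51, #4→B 8·13=104. Service 235; fixed 490; total 725.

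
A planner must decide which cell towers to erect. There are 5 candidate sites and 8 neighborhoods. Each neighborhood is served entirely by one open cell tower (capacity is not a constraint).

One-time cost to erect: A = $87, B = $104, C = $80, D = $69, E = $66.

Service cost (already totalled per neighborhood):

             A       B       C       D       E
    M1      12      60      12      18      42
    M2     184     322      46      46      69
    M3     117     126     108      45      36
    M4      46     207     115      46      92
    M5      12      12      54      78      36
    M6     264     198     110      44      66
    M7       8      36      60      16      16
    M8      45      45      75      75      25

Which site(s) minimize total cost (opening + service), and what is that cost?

Open D and E; minimum total cost 402.

For any fixed open set, each neighborhood goes to its cheapest open site; total = fixed + service.
{D, E}: M1→D 18, M2→D 46, M3→E 36, M4→D 46, M5→E 36, M6→D 44, M7→D 16, M8→E 25. Service 267; fixed 135; total 402.
{A, D}: service 258 + fixed 156 = 414
{A, E}: M1→A 12, M2→E 69, M3→E 36, M4→A 46, M5→A 12, M6→E 66, M7→A 8, M8→E 25. Service 274; fixed 153; total 427.
{A, B, C, D, E}: M1→A 12, M2→C 46, M3→E 36, M4→A 46, M5→A 12, M6→D 44, M7→A 8, M8→E 25. Service 229; fixed 406; total 635.
No other subset beats 402.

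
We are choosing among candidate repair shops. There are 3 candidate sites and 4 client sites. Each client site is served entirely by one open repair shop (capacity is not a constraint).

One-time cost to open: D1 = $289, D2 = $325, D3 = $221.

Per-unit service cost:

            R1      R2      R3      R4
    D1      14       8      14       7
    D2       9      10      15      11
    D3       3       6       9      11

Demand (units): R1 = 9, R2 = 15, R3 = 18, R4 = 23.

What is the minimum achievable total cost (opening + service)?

Minimum total cost: 753

For any fixed open set, each client site goes to its cheapest open site; total = fixed + service.
{D3}: R1→D3 3·9=27, R2→D3 6·15=90, R3→D3 9·18=162, R4→D3 11·23=253. Service 532; fixed 221; total 753.
{D1}: service 659 + fixed 289 = 948
{D1, D3}: R1→D3 3·9=27, R2→D3 6·15=90, R3→D3 9·18=162, R4→D1 7·23=161. Service 440; fixed 510; total 950.
{D1, D2, D3}: R1→D3 3·9=27, R2→D3 6·15=90, R3→D3 9·18=162, R4→D1 7·23=161. Service 440; fixed 835; total 1275.
No other subset beats 753.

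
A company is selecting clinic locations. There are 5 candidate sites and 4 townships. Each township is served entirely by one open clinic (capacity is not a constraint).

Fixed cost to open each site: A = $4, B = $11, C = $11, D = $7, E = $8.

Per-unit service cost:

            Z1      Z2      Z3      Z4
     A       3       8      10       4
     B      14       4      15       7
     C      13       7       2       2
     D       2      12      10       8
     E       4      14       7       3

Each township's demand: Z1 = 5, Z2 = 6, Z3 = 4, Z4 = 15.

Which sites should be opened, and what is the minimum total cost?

Open B, C and D; minimum total cost 101.

For any fixed open set, each township goes to its cheapest open site; total = fixed + service.
{B, C, D}: Z1→D 2·5=10, Z2→B 4·6=24, Z3→C 2·4=8, Z4→C 2·15=30. Service 72; fixed 29; total 101.
{A, B, C}: Z1→A 3·5=15, Z2→B 4·6=24, Z3→C 2·4=8, Z4→C 2·15=30. Service 77; fixed 26; total 103.
{A, B, C, D}: Z1→D 2·5=10, Z2→B 4·6=24, Z3→C 2·4=8, Z4→C 2·15=30. Service 72; fixed 33; total 105.
{A, B, C, D, E}: service 72 + fixed 41 = 113
No other subset beats 101.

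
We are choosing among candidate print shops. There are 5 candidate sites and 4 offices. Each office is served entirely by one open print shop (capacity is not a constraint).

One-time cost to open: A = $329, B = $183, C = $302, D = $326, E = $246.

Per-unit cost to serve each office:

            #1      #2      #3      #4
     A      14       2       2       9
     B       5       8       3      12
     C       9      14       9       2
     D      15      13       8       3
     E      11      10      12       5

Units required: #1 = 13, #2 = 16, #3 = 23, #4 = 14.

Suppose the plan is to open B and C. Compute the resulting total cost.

Each office is assigned to its cheapest site among the open ones.
{B, C}: #1→B 5·13=65, #2→B 8·16=128, #3→B 3·23=69, #4→C 2·14=28. Service 290; fixed 485; total 775.

Total cost: 775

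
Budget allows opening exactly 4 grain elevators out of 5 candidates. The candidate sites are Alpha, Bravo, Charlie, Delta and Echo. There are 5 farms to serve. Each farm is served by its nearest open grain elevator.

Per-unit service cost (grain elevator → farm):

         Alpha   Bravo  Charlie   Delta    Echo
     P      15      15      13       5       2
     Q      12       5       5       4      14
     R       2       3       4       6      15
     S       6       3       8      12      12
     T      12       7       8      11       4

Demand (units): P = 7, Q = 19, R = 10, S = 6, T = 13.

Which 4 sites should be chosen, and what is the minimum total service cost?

Choose Alpha, Bravo, Delta and Echo; total service cost 180.

With exactly 4 open, each farm uses its cheapest among the chosen.
{Alpha, Bravo, Delta, Echo}: P→Echo 2·7=14, Q→Delta 4·19=76, R→Alpha 2·10=20, S→Bravo 3·6=18, T→Echo 4·13=52. Service cost 180.
{Bravo, Charlie, Delta, Echo}: service cost 190
{Alpha, Charlie, Delta, Echo}: service cost 198
Among all 5 size-4 choices, {Alpha, Bravo, Delta, Echo} is lowest.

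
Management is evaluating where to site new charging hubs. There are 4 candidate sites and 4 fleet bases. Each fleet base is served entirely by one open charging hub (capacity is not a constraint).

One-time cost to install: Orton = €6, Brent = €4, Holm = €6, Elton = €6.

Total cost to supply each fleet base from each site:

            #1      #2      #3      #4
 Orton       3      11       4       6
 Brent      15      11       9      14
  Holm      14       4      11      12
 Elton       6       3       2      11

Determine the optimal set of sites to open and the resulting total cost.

Open Orton and Elton; minimum total cost 26.

For any fixed open set, each fleet base goes to its cheapest open site; total = fixed + service.
{Orton, Elton}: #1→Orton 3, #2→Elton 3, #3→Elton 2, #4→Orton 6. Service 14; fixed 12; total 26.
{Elton}: service 22 + fixed 6 = 28
{Orton, Holm}: #1→Orton 3, #2→Holm 4, #3→Orton 4, #4→Orton 6. Service 17; fixed 12; total 29.
{Orton, Brent, Holm, Elton}: #1→Orton 3, #2→Elton 3, #3→Elton 2, #4→Orton 6. Service 14; fixed 22; total 36.
(All 15 nonempty subsets were checked; Orton and Elton is lowest.)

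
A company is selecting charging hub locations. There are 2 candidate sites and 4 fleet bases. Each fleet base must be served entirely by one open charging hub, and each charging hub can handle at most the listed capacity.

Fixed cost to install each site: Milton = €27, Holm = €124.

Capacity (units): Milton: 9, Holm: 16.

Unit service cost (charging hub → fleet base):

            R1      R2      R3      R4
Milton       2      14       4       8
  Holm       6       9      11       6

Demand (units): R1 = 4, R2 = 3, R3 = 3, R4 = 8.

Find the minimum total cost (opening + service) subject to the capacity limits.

Minimum total cost: 246

Open {Milton, Holm}: R1→Milton 2·4=8, R2→Holm 9·3=27, R3→Milton 4·3=12, R4→Holm 6·8=48.
Loads: Milton carries 7/9, Holm carries 11/16. Service 95; fixed 151; total 246.
Next best feasible plan costs 262.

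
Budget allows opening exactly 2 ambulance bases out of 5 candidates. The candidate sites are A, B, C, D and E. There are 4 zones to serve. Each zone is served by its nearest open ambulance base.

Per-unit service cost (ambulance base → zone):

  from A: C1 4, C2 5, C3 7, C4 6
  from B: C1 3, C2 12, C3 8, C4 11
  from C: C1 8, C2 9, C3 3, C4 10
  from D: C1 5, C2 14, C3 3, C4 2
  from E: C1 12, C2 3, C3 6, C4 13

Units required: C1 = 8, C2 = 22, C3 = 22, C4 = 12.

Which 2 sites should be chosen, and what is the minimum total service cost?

With exactly 2 open, each zone uses its cheapest among the chosen.
{D, E}: C1→D 5·8=40, C2→E 3·22=66, C3→D 3·22=66, C4→D 2·12=24. Service cost 196.
{A, D}: service cost 232
{A, C}: service cost 280
Among all 10 size-2 choices, {D, E} is lowest.

Choose D and E; total service cost 196.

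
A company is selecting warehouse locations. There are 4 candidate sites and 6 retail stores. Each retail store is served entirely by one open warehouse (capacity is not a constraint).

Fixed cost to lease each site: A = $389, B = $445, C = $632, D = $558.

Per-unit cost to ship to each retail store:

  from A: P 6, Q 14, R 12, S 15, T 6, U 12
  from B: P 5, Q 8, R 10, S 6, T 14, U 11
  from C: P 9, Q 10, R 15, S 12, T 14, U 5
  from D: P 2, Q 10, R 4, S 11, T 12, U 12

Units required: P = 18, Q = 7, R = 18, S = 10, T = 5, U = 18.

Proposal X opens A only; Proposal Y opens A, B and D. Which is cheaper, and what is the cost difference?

Proposal X: {A}: P→A 6·18=108, Q→A 14·7=98, R→A 12·18=216, S→A 15·10=150, T→A 6·5=30, U→A 12·18=216. Service 818; fixed 389; total 1207.
Proposal Y: {A, B, D}: P→D 2·18=36, Q→B 8·7=56, R→D 4·18=72, S→B 6·10=60, T→A 6·5=30, U→B 11·18=198. Service 452; fixed 1392; total 1844.
Difference: |1207 − 1844| = 637.

Proposal X is cheaper by 637.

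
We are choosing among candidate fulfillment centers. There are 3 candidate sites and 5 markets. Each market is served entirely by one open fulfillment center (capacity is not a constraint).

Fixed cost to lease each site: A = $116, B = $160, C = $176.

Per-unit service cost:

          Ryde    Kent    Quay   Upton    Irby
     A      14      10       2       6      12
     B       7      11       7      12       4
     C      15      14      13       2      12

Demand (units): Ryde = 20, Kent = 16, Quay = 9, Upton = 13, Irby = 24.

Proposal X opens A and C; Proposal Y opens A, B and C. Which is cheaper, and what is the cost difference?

Proposal X: {A, C}: Ryde→A 14·20=280, Kent→A 10·16=160, Quay→A 2·9=18, Upton→C 2·13=26, Irby→A 12·24=288. Service 772; fixed 292; total 1064.
Proposal Y: {A, B, C}: Ryde→B 7·20=140, Kent→A 10·16=160, Quay→A 2·9=18, Upton→C 2·13=26, Irby→B 4·24=96. Service 440; fixed 452; total 892.
Difference: |1064 − 892| = 172.

Proposal Y is cheaper by 172.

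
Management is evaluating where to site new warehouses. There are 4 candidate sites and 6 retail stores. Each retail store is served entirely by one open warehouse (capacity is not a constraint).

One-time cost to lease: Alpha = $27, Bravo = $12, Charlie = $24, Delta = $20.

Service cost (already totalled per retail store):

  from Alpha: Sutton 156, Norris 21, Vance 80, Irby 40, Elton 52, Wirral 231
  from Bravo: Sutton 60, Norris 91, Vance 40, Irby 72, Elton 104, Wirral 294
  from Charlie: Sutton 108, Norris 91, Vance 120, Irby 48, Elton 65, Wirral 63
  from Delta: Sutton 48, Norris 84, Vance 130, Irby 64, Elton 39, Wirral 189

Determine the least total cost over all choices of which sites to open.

For any fixed open set, each retail store goes to its cheapest open site; total = fixed + service.
{Alpha, Bravo, Charlie, Delta}: Sutton→Delta 48, Norris→Alpha 21, Vance→Bravo 40, Irby→Alpha 40, Elton→Delta 39, Wirral→Charlie 63. Service 251; fixed 83; total 334.
{Alpha, Bravo, Charlie}: Sutton→Bravo 60, Norris→Alpha 21, Vance→Bravo 40, Irby→Alpha 40, Elton→Alpha 52, Wirral→Charlie 63. Service 276; fixed 63; total 339.
{Alpha, Charlie, Delta}: Sutton→Delta 48, Norris→Alpha 21, Vance→Alpha 80, Irby→Alpha 40, Elton→Delta 39, Wirral→Charlie 63. Service 291; fixed 71; total 362.
{Bravo}: Sutton→Bravo 60, Norris→Bravo 91, Vance→Bravo 40, Irby→Bravo 72, Elton→Bravo 104, Wirral→Bravo 294. Service 661; fixed 12; total 673.
(All 15 nonempty subsets were checked; Alpha, Bravo, Charlie and Delta is lowest.)

Minimum total cost: 334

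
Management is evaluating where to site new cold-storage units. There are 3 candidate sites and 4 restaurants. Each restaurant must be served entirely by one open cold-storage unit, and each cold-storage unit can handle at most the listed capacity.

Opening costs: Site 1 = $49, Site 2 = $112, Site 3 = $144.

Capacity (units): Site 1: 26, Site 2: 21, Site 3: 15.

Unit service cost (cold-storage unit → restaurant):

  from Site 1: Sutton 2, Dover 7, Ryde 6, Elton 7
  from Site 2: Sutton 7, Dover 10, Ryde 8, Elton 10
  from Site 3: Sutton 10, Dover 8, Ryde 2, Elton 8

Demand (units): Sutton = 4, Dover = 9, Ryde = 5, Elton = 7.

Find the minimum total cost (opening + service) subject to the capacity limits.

Minimum total cost: 199

Open {Site 1}: Sutton→Site 1 2·4=8, Dover→Site 1 7·9=63, Ryde→Site 1 6·5=30, Elton→Site 1 7·7=49.
Loads: Site 1 carries 25/26. Service 150; fixed 49; total 199.
Next best feasible plan costs 311.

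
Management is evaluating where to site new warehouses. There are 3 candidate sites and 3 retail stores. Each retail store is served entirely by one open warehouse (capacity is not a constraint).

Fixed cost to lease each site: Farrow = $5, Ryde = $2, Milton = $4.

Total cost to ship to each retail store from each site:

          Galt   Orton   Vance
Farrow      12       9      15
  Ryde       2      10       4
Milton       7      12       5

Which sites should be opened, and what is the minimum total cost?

For any fixed open set, each retail store goes to its cheapest open site; total = fixed + service.
{Ryde}: Galt→Ryde 2, Orton→Ryde 10, Vance→Ryde 4. Service 16; fixed 2; total 18.
{Farrow, Ryde}: service 15 + fixed 7 = 22
{Ryde, Milton}: service 16 + fixed 6 = 22
{Farrow, Ryde, Milton}: service 15 + fixed 11 = 26
No other subset beats 18.

Open Ryde only; minimum total cost 18.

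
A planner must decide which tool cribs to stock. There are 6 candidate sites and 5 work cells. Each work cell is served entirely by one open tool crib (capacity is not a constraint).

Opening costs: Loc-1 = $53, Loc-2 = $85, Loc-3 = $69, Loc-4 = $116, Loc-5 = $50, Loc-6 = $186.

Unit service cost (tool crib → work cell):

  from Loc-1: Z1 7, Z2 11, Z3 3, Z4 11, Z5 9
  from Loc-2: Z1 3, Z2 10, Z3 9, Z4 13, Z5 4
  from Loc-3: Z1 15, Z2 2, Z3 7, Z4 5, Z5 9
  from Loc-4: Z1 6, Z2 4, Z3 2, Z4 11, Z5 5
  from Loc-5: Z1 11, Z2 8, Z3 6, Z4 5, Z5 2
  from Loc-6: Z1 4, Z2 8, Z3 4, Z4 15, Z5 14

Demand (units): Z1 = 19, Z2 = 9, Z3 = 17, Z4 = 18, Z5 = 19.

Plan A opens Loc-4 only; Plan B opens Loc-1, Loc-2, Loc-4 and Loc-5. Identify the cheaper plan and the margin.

Plan B is cheaper by 34.

Plan A: {Loc-4}: Z1→Loc-4 6·19=114, Z2→Loc-4 4·9=36, Z3→Loc-4 2·17=34, Z4→Loc-4 11·18=198, Z5→Loc-4 5·19=95. Service 477; fixed 116; total 593.
Plan B: {Loc-1, Loc-2, Loc-4, Loc-5}: Z1→Loc-2 3·19=57, Z2→Loc-4 4·9=36, Z3→Loc-4 2·17=34, Z4→Loc-5 5·18=90, Z5→Loc-5 2·19=38. Service 255; fixed 304; total 559.
Difference: |593 − 559| = 34.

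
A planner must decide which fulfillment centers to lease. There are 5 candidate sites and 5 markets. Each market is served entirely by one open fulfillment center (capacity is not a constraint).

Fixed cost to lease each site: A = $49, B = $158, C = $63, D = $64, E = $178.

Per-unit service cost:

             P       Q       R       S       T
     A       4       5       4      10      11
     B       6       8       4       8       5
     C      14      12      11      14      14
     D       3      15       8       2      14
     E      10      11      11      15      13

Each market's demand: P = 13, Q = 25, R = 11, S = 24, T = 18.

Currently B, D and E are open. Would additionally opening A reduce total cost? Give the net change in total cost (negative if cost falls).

Yes — net change −26 (cost falls by 26).

Current service cost with {B, D, E}: 421.
Adding A: each market re-picks its cheapest; new service cost 346, saving 75.
Extra fixed cost: 49. Net change = 49 − 75 = -26.
(Totals: 821 → 795.)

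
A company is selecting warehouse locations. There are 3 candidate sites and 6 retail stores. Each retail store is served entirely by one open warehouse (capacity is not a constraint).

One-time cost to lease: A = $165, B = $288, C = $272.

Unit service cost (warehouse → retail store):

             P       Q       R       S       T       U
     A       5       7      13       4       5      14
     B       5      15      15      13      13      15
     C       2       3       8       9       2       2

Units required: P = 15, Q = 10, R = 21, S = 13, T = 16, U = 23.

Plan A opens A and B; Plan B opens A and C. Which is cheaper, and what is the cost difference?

Plan B is cheaper by 530.

Plan A: {A, B}: P→A 5·15=75, Q→A 7·10=70, R→A 13·21=273, S→A 4·13=52, T→A 5·16=80, U→A 14·23=322. Service 872; fixed 453; total 1325.
Plan B: {A, C}: P→C 2·15=30, Q→C 3·10=30, R→C 8·21=168, S→A 4·13=52, T→C 2·16=32, U→C 2·23=46. Service 358; fixed 437; total 795.
Difference: |1325 − 795| = 530.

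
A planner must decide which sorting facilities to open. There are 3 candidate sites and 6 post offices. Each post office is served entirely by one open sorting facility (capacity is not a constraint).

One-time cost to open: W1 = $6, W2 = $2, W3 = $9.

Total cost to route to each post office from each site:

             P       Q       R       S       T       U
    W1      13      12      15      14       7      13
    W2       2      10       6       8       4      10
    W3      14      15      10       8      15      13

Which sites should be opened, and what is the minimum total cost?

Open W2 only; minimum total cost 42.

For any fixed open set, each post office goes to its cheapest open site; total = fixed + service.
{W2}: P→W2 2, Q→W2 10, R→W2 6, S→W2 8, T→W2 4, U→W2 10. Service 40; fixed 2; total 42.
{W1, W2}: service 40 + fixed 8 = 48
{W2, W3}: P→W2 2, Q→W2 10, R→W2 6, S→W2 8, T→W2 4, U→W2 10. Service 40; fixed 11; total 51.
{W1, W2, W3}: service 40 + fixed 17 = 57
No other subset beats 42.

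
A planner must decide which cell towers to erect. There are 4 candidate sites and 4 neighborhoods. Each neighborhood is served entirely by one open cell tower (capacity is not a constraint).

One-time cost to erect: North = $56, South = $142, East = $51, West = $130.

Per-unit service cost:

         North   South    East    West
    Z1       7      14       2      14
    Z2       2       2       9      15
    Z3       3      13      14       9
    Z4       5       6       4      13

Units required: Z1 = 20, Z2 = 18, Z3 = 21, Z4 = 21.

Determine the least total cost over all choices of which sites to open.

Minimum total cost: 330

For any fixed open set, each neighborhood goes to its cheapest open site; total = fixed + service.
{North, East}: Z1→East 2·20=40, Z2→North 2·18=36, Z3→North 3·21=63, Z4→East 4·21=84. Service 223; fixed 107; total 330.
{North}: Z1→North 7·20=140, Z2→North 2·18=36, Z3→North 3·21=63, Z4→North 5·21=105. Service 344; fixed 56; total 400.
{North, East, West}: service 223 + fixed 237 = 460
{North, South, East, West}: Z1→East 2·20=40, Z2→North 2·18=36, Z3→North 3·21=63, Z4→East 4·21=84. Service 223; fixed 379; total 602.
No other subset beats 330.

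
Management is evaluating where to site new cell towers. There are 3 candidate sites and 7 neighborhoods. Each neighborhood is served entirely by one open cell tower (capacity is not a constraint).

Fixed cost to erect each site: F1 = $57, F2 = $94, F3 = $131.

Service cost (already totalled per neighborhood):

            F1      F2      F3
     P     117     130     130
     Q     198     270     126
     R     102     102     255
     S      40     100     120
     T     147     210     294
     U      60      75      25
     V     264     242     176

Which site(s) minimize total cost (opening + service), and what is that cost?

For any fixed open set, each neighborhood goes to its cheapest open site; total = fixed + service.
{F1, F3}: P→F1 117, Q→F3 126, R→F1 102, S→F1 40, T→F1 147, U→F3 25, V→F3 176. Service 733; fixed 188; total 921.
{F1}: service 928 + fixed 57 = 985
{F1, F2, F3}: service 733 + fixed 282 = 1015
(All 7 nonempty subsets were checked; F1 and F3 is lowest.)

Open F1 and F3; minimum total cost 921.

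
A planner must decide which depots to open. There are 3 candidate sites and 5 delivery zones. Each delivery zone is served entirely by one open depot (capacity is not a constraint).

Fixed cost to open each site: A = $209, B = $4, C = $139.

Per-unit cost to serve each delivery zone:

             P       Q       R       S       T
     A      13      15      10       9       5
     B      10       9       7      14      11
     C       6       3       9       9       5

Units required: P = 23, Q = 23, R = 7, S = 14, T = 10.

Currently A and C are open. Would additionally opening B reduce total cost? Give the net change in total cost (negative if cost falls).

Current service cost with {A, C}: 446.
Adding B: each delivery zone re-picks its cheapest; new service cost 432, saving 14.
Extra fixed cost: 4. Net change = 4 − 14 = -10.
(Totals: 794 → 784.)

Yes — net change −10 (cost falls by 10).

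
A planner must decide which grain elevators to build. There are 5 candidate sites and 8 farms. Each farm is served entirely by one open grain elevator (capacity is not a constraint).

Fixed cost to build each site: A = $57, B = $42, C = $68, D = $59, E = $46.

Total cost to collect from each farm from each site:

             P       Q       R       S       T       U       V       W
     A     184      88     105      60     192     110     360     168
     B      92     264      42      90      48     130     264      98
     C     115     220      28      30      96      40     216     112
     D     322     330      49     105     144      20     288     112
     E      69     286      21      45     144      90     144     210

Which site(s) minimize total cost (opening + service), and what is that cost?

For any fixed open set, each farm goes to its cheapest open site; total = fixed + service.
{A, B, D, E}: P→E 69, Q→A 88, R→E 21, S→E 45, T→B 48, U→D 20, V→E 144, W→B 98. Service 533; fixed 204; total 737.
{A, B, E}: P→E 69, Q→A 88, R→E 21, S→E 45, T→B 48, U→E 90, V→E 144, W→B 98. Service 603; fixed 145; total 748.
{A, B, C, E}: P→E 69, Q→A 88, R→E 21, S→C 30, T→B 48, U→C 40, V→E 144, W→B 98. Service 538; fixed 213; total 751.
{A, B, C, D, E}: P→E 69, Q→A 88, R→E 21, S→C 30, T→B 48, U→D 20, V→E 144, W→B 98. Service 518; fixed 272; total 790.
No other subset beats 737.

Open A, B, D and E; minimum total cost 737.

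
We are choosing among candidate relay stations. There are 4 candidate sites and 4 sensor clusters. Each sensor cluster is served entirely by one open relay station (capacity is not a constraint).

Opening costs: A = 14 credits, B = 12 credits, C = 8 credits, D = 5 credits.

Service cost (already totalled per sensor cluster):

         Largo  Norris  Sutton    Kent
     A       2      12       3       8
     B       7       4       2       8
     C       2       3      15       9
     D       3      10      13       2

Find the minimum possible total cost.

For any fixed open set, each sensor cluster goes to its cheapest open site; total = fixed + service.
{B, D}: Largo→D 3, Norris→B 4, Sutton→B 2, Kent→D 2. Service 11; fixed 17; total 28.
{B}: Largo→B 7, Norris→B 4, Sutton→B 2, Kent→B 8. Service 21; fixed 12; total 33.
{C, D}: service 20 + fixed 13 = 33
{A, B, C, D}: Largo→A 2, Norris→C 3, Sutton→B 2, Kent→D 2. Service 9; fixed 39; total 48.
No other subset beats 28.

Minimum total cost: 28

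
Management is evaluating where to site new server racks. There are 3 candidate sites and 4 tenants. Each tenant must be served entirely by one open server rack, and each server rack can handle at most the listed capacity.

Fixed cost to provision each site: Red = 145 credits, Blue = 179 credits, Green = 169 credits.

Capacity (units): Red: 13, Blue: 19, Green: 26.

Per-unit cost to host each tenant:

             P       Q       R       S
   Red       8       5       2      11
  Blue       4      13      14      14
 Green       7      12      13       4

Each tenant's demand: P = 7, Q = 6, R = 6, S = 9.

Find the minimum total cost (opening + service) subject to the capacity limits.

Minimum total cost: 441

Open {Red, Green}: P→Green 7·7=49, Q→Red 5·6=30, R→Red 2·6=12, S→Green 4·9=36.
Loads: Red carries 12/13, Green carries 16/26. Service 127; fixed 314; total 441.
Next best feasible plan costs 483.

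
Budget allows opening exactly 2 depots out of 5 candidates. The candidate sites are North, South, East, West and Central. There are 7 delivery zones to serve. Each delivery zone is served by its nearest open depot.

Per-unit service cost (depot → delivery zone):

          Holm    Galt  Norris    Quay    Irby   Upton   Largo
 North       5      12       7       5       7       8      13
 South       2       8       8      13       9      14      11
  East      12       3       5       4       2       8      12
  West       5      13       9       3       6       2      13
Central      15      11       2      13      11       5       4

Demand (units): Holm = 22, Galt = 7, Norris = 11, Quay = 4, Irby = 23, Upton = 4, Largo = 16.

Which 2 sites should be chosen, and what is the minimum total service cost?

Choose South and East; total service cost 390.

With exactly 2 open, each delivery zone uses its cheapest among the chosen.
{South, East}: Holm→South 2·22=44, Galt→East 3·7=21, Norris→East 5·11=55, Quay→East 4·4=16, Irby→East 2·23=46, Upton→East 8·4=32, Largo→South 11·16=176. Service cost 390.
{West, Central}: service cost 431
{East, West}: service cost 444
Among all 10 size-2 choices, {South, East} is lowest.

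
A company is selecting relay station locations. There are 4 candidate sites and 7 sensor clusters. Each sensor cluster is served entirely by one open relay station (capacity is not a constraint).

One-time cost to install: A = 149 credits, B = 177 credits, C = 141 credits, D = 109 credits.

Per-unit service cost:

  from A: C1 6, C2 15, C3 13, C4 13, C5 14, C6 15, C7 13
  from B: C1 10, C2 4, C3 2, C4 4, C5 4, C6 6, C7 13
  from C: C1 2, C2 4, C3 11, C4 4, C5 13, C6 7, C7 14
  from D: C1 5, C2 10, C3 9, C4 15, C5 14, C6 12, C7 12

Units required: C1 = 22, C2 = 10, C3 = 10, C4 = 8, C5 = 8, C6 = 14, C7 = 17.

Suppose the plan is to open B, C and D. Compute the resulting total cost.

Each sensor cluster is assigned to its cheapest site among the open ones.
{B, C, D}: C1→C 2·22=44, C2→B 4·10=40, C3→B 2·10=20, C4→B 4·8=32, C5→B 4·8=32, C6→B 6·14=84, C7→D 12·17=204. Service 456; fixed 427; total 883.

Total cost: 883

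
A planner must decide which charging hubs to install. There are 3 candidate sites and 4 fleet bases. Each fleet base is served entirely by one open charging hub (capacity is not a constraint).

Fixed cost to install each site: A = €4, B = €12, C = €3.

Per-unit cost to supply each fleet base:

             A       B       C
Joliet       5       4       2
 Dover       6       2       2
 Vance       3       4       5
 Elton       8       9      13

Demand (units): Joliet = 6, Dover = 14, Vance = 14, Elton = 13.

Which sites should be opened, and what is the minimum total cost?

Open A and C; minimum total cost 193.

For any fixed open set, each fleet base goes to its cheapest open site; total = fixed + service.
{A, C}: Joliet→C 2·6=12, Dover→C 2·14=28, Vance→A 3·14=42, Elton→A 8·13=104. Service 186; fixed 7; total 193.
{A, B, C}: Joliet→C 2·6=12, Dover→B 2·14=28, Vance→A 3·14=42, Elton→A 8·13=104. Service 186; fixed 19; total 205.
{A, B}: Joliet→B 4·6=24, Dover→B 2·14=28, Vance→A 3·14=42, Elton→A 8·13=104. Service 198; fixed 16; total 214.
{C}: Joliet→C 2·6=12, Dover→C 2·14=28, Vance→C 5·14=70, Elton→C 13·13=169. Service 279; fixed 3; total 282.
No other subset beats 193.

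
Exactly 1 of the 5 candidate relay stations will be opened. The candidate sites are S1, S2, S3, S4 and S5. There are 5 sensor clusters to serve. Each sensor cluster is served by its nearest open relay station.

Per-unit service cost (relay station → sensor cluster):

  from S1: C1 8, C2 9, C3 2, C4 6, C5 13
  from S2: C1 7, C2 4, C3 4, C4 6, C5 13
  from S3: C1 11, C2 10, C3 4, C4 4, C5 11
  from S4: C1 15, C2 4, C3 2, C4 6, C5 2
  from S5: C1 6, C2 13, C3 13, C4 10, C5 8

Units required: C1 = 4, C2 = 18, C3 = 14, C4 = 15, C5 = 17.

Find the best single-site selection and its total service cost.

Choose S4 only; total service cost 284.

With exactly 1 open, each sensor cluster uses its cheapest among the chosen.
{S4}: C1→S4 15·4=60, C2→S4 4·18=72, C3→S4 2·14=28, C4→S4 6·15=90, C5→S4 2·17=34. Service cost 284.
{S2}: service cost 467
{S3}: service cost 527
Among all 5 size-1 choices, {S4} is lowest.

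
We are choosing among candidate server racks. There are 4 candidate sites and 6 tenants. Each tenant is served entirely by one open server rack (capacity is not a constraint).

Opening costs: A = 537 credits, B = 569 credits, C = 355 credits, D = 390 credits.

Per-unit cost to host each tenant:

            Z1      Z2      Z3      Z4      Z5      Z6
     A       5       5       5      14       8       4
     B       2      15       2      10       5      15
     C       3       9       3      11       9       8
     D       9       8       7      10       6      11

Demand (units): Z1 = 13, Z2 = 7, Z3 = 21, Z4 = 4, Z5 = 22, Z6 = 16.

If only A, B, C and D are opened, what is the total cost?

Each tenant is assigned to its cheapest site among the open ones.
{A, B, C, D}: Z1→B 2·13=26, Z2→A 5·7=35, Z3→B 2·21=42, Z4→B 10·4=40, Z5→B 5·22=110, Z6→A 4·16=64. Service 317; fixed 1851; total 2168.

Total cost: 2168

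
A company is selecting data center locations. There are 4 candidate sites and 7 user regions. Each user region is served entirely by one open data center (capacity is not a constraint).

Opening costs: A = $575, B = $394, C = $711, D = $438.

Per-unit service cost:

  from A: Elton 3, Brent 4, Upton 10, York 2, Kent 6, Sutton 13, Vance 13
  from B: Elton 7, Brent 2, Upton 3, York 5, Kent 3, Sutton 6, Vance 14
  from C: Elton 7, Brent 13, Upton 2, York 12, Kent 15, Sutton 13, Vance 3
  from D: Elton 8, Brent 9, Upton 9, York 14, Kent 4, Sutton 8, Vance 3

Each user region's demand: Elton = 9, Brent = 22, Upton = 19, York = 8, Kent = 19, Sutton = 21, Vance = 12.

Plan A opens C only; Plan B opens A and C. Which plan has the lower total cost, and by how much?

Plan A is cheaper by 90.

Plan A: {C}: Elton→C 7·9=63, Brent→C 13·22=286, Upton→C 2·19=38, York→C 12·8=96, Kent→C 15·19=285, Sutton→C 13·21=273, Vance→C 3·12=36. Service 1077; fixed 711; total 1788.
Plan B: {A, C}: Elton→A 3·9=27, Brent→A 4·22=88, Upton→C 2·19=38, York→A 2·8=16, Kent→A 6·19=114, Sutton→A 13·21=273, Vance→C 3·12=36. Service 592; fixed 1286; total 1878.
Difference: |1788 − 1878| = 90.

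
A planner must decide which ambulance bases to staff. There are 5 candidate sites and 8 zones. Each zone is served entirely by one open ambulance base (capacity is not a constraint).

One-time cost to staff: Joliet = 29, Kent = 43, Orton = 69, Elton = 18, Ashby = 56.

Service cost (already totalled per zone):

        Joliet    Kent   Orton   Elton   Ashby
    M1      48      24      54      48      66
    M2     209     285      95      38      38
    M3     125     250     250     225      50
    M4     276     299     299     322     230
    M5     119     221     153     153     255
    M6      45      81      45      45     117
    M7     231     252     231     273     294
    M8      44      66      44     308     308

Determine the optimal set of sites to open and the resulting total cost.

Open Joliet and Ashby; minimum total cost 890.

For any fixed open set, each zone goes to its cheapest open site; total = fixed + service.
{Joliet, Ashby}: M1→Joliet 48, M2→Ashby 38, M3→Ashby 50, M4→Ashby 230, M5→Joliet 119, M6→Joliet 45, M7→Joliet 231, M8→Joliet 44. Service 805; fixed 85; total 890.
{Joliet, Elton, Ashby}: M1→Joliet 48, M2→Elton 38, M3→Ashby 50, M4→Ashby 230, M5→Joliet 119, M6→Joliet 45, M7→Joliet 231, M8→Joliet 44. Service 805; fixed 103; total 908.
{Joliet, Kent, Ashby}: service 781 + fixed 128 = 909
{Joliet, Kent, Orton, Elton, Ashby}: service 781 + fixed 215 = 996
No other subset beats 890.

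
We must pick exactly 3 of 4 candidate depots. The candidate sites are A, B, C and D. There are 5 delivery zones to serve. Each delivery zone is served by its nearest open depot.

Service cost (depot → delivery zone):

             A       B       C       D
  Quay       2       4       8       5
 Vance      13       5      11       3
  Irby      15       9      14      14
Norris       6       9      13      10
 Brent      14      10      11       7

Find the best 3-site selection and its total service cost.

Choose A, B and D; total service cost 27.

With exactly 3 open, each delivery zone uses its cheapest among the chosen.
{A, B, D}: Quay→A 2, Vance→D 3, Irby→B 9, Norris→A 6, Brent→D 7. Service cost 27.
{A, B, C}: service cost 32
{A, C, D}: service cost 32
Among all 4 size-3 choices, {A, B, D} is lowest.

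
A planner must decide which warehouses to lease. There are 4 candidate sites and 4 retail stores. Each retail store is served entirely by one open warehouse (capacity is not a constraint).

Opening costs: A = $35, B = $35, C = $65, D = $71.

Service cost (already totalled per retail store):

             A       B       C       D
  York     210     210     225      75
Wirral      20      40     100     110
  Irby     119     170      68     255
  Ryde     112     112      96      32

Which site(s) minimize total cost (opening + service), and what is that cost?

Open A and D; minimum total cost 352.

For any fixed open set, each retail store goes to its cheapest open site; total = fixed + service.
{A, D}: York→D 75, Wirral→A 20, Irby→A 119, Ryde→D 32. Service 246; fixed 106; total 352.
{A, C, D}: service 195 + fixed 171 = 366
{B, C, D}: York→D 75, Wirral→B 40, Irby→C 68, Ryde→D 32. Service 215; fixed 171; total 386.
{A, B, C, D}: service 195 + fixed 206 = 401
(All 15 nonempty subsets were checked; A and D is lowest.)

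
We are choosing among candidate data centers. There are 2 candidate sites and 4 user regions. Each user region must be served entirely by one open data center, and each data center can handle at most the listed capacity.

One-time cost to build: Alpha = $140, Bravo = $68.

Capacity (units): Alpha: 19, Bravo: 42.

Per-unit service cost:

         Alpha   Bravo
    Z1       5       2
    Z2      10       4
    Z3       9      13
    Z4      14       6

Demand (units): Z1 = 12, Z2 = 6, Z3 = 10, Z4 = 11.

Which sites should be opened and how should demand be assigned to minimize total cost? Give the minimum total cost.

Minimum total cost: 312

Open {Bravo}: Z1→Bravo 2·12=24, Z2→Bravo 4·6=24, Z3→Bravo 13·10=130, Z4→Bravo 6·11=66.
Loads: Bravo carries 39/42. Service 244; fixed 68; total 312.
Next best feasible plan costs 412.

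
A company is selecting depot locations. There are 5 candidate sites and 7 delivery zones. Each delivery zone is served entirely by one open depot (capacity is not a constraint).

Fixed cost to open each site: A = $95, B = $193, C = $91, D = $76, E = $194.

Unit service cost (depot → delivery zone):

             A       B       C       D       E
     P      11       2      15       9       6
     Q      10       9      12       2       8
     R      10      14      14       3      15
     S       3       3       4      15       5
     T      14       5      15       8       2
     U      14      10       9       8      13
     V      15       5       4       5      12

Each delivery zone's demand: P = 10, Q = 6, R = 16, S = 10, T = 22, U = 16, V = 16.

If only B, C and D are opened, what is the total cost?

Total cost: 772

Each delivery zone is assigned to its cheapest site among the open ones.
{B, C, D}: P→B 2·10=20, Q→D 2·6=12, R→D 3·16=48, S→B 3·10=30, T→B 5·22=110, U→D 8·16=128, V→C 4·16=64. Service 412; fixed 360; total 772.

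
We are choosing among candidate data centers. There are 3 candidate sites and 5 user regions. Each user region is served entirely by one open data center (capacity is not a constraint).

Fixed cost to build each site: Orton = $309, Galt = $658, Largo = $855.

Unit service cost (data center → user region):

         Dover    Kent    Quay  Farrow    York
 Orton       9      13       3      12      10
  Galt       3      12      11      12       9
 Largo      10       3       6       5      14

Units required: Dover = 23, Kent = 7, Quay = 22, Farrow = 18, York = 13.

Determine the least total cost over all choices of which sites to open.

For any fixed open set, each user region goes to its cheapest open site; total = fixed + service.
{Orton}: Dover→Orton 9·23=207, Kent→Orton 13·7=91, Quay→Orton 3·22=66, Farrow→Orton 12·18=216, York→Orton 10·13=130. Service 710; fixed 309; total 1019.
{Galt}: service 728 + fixed 658 = 1386
{Largo}: service 655 + fixed 855 = 1510
{Orton, Galt, Largo}: service 363 + fixed 1822 = 2185
No other subset beats 1019.

Minimum total cost: 1019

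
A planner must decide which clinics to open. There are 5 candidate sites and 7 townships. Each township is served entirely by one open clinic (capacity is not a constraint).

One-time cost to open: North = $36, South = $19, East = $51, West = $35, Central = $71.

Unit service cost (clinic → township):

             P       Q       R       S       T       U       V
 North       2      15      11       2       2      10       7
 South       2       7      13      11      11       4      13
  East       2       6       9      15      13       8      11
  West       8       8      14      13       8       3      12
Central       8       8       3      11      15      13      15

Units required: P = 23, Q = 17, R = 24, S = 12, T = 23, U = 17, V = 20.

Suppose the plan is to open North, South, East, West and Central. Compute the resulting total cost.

Total cost: 693

Each township is assigned to its cheapest site among the open ones.
{North, South, East, West, Central}: P→North 2·23=46, Q→East 6·17=102, R→Central 3·24=72, S→North 2·12=24, T→North 2·23=46, U→West 3·17=51, V→North 7·20=140. Service 481; fixed 212; total 693.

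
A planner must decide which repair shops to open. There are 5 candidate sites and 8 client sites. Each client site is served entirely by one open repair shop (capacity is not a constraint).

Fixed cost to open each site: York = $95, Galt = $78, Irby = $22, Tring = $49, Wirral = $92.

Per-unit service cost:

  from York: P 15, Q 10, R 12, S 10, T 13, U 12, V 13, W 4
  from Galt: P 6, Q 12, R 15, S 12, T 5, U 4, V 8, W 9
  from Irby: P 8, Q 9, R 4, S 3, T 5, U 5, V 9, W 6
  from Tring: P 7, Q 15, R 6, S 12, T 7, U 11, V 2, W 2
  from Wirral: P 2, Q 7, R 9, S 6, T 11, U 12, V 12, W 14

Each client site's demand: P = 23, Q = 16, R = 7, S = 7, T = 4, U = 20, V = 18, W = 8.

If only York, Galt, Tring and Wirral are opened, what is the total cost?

Total cost: 708

Each client site is assigned to its cheapest site among the open ones.
{York, Galt, Tring, Wirral}: P→Wirral 2·23=46, Q→Wirral 7·16=112, R→Tring 6·7=42, S→Wirral 6·7=42, T→Galt 5·4=20, U→Galt 4·20=80, V→Tring 2·18=36, W→Tring 2·8=16. Service 394; fixed 314; total 708.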